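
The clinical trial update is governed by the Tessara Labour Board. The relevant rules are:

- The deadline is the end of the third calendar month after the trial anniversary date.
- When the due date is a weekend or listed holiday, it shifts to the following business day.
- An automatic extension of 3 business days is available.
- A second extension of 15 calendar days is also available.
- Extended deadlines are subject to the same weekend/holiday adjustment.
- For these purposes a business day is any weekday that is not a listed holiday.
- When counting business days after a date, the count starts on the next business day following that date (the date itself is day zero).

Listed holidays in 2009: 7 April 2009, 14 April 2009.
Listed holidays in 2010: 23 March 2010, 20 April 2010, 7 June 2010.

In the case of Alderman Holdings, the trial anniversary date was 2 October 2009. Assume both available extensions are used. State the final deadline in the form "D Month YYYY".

3 months after 2 October 2009 is January 2010; that month ends on 31 January 2010.
31 January 2010 falls on a Sunday. Rolling to the next business day gives 1 February 2010, a Monday.
The 3-business-day extension runs from 1 February 2010 to 4 February 2010.
4 February 2010 is a Thursday and not a listed holiday, so it stands.
With the 15-day extension, 4 February 2010 becomes 19 February 2010.
19 February 2010 falls on a Friday, which is a business day, so no adjustment is needed.
The final due date is 19 February 2010.

19 February 2010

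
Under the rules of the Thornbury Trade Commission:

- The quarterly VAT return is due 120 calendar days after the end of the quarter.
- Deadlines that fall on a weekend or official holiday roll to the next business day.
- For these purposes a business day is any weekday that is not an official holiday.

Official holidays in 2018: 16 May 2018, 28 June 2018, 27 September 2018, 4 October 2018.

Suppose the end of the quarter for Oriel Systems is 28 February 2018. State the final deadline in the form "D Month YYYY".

120 calendar days after 28 February 2018 is 28 June 2018.
28 June 2018 is a listed holiday; the next business day is 29 June 2018 (Friday).
Deadline: 29 June 2018.

29 June 2018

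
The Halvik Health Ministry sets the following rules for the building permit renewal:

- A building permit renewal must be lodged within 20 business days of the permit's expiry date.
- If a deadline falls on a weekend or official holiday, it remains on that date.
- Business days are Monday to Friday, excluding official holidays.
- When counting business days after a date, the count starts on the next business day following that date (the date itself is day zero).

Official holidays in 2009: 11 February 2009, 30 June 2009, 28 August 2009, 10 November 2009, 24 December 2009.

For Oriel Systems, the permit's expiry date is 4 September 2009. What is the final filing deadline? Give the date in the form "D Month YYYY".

2 October 2009

Counting 20 business days after 4 September 2009 (skipping weekends and listed holidays) reaches 2 October 2009.
2 October 2009 falls on a Friday. The rules make no weekend/holiday allowance, so it remains 2 October 2009.
Final deadline: 2 October 2009.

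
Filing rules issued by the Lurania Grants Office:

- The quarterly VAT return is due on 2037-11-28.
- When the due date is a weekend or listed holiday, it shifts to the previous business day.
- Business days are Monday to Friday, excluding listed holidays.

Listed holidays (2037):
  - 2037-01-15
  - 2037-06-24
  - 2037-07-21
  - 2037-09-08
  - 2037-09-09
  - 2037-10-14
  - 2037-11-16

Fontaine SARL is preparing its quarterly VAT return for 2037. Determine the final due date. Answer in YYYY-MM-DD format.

2037-11-27

Start from the fixed due date, 2037-11-28.
2037-11-28 is a Saturday; the preceding business day is 2037-11-27 (Friday).
Final deadline: 2037-11-27.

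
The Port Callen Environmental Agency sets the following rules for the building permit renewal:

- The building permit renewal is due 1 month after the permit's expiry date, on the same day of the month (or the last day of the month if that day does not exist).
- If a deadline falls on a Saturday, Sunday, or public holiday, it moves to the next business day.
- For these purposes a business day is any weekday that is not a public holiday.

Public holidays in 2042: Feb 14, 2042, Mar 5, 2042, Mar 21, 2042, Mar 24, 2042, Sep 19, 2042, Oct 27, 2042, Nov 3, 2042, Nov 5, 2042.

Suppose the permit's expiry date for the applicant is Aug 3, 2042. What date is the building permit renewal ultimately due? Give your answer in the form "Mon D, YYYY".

Moving 1 month forward from Aug 3, 2042 on the corresponding day gives Sep 3, 2042.
Since Sep 3, 2042 is a Wednesday and not a holiday, the date is unchanged.
Deadline: Sep 3, 2042.

Sep 3, 2042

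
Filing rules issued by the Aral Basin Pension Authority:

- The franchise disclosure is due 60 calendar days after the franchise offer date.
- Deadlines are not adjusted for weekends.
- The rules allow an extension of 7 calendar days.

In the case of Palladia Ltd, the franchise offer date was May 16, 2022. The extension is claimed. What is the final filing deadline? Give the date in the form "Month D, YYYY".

From May 16, 2022, 60 calendar days later is July 15, 2022.
July 15, 2022 falls on a Friday. The rules make no weekend/holiday allowance, so it remains July 15, 2022.
With the 7-day extension, July 15, 2022 becomes July 22, 2022.
July 22, 2022 falls on a Friday. The rules make no weekend/holiday allowance, so it remains July 22, 2022.
Deadline: July 22, 2022.

July 22, 2022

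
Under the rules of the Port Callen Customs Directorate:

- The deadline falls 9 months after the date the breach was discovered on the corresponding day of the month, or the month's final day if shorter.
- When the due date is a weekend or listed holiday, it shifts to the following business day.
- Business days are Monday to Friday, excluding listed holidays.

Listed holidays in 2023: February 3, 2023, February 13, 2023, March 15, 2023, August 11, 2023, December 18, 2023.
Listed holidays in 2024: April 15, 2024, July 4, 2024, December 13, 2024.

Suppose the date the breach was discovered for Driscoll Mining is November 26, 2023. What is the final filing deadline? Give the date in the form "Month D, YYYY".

August 26, 2024

Moving 9 months forward from November 26, 2023 on the corresponding day gives August 26, 2024.
Since August 26, 2024 is a Monday and not a holiday, the date is unchanged.
So the filing is due August 26, 2024.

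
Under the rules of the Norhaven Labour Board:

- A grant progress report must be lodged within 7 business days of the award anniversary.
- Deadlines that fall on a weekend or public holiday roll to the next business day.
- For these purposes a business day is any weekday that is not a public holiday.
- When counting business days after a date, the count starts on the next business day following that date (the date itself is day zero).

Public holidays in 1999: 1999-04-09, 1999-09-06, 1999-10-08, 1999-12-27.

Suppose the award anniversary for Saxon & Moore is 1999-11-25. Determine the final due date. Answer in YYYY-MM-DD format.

Starting the day after 1999-11-25 and counting 7 business days lands on 1999-12-06.
Since 1999-12-06 is a Monday and not a holiday, the date is unchanged.
Final deadline: 1999-12-06.

1999-12-06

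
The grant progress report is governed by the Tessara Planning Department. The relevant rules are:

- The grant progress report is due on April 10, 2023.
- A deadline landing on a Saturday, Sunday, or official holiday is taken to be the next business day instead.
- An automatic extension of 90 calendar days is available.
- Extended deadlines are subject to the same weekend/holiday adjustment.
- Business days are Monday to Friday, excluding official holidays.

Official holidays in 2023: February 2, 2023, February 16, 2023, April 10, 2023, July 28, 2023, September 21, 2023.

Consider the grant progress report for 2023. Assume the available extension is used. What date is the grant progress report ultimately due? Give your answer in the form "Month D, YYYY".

July 10, 2023

Start from the fixed due date, April 10, 2023.
April 10, 2023 is a listed holiday; the next business day is April 11, 2023 (Tuesday).
Add the 90 calendar-day extension to April 11, 2023: July 10, 2023.
July 10, 2023 falls on a Monday, which is a business day, so no adjustment is needed.
So the filing is due July 10, 2023.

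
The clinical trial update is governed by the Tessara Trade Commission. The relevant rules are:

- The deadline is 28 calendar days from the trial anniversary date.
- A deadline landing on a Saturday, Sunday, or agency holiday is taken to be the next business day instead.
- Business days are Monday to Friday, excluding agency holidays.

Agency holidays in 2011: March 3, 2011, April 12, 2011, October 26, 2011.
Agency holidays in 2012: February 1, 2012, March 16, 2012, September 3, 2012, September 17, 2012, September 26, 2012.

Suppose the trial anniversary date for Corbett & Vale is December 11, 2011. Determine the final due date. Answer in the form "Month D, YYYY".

January 9, 2012

From December 11, 2011, 28 calendar days later is January 8, 2012.
January 8, 2012 is a Sunday, so it moves to the next business day, January 9, 2012 (Monday).
The final due date is January 9, 2012.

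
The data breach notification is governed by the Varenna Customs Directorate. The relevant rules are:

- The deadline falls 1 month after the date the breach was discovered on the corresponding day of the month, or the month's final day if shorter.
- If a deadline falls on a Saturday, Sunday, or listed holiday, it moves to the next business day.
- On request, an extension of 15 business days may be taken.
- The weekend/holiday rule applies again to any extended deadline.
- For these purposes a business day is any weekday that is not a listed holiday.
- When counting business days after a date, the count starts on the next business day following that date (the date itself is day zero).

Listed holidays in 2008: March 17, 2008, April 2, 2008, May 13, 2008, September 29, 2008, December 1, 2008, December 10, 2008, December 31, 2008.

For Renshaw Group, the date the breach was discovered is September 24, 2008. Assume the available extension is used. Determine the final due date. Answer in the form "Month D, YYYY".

November 14, 2008

Moving 1 month forward from September 24, 2008 on the corresponding day gives October 24, 2008.
October 24, 2008 is a Friday and not a listed holiday, so it stands.
The 15-business-day extension runs from October 24, 2008 to November 14, 2008.
November 14, 2008 is a Friday and not a listed holiday, so it stands.
So the filing is due November 14, 2008.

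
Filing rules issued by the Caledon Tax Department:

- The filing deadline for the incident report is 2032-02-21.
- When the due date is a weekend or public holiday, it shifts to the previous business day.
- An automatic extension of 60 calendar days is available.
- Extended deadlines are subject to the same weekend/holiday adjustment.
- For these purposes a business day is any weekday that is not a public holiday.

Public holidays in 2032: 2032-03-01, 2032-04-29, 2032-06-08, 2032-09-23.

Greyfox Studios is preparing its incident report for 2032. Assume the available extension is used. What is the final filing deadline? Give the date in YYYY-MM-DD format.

2032-04-20

Start from the fixed due date, 2032-02-21.
Because 2032-02-21 is a Saturday, the deadline becomes 2032-02-20 (Friday).
The 60-calendar-day extension moves the deadline from 2032-02-20 to 2032-04-20.
2032-04-20 falls on a Tuesday, which is a business day, so no adjustment is needed.
Deadline: 2032-04-20.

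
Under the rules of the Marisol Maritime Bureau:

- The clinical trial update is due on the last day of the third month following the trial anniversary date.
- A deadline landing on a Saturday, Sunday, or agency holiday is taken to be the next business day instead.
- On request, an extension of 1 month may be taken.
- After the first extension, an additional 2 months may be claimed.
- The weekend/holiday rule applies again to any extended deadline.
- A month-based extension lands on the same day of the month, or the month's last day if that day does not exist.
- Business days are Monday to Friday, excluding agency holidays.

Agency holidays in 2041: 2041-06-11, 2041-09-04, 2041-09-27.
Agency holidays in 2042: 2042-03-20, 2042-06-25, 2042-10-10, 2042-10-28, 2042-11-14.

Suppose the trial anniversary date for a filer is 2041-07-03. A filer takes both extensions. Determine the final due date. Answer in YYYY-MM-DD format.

The third month after 2041-07-03 is October 2041, whose last day is 2041-10-31.
Since 2041-10-31 is a Thursday and not a holiday, the date is unchanged.
The 1 month extension carries 2041-10-31 to 2041-11-30 (day 31 does not exist in November, so the month's last day is used).
2041-11-30 is a Saturday; the next business day is 2041-12-02 (Monday).
The 2 months extension carries 2041-12-02 to 2042-02-02.
2042-02-02 falls on a Sunday. Rolling to the next business day gives 2042-02-03, a Monday.
So the filing is due 2042-02-03.

2042-02-03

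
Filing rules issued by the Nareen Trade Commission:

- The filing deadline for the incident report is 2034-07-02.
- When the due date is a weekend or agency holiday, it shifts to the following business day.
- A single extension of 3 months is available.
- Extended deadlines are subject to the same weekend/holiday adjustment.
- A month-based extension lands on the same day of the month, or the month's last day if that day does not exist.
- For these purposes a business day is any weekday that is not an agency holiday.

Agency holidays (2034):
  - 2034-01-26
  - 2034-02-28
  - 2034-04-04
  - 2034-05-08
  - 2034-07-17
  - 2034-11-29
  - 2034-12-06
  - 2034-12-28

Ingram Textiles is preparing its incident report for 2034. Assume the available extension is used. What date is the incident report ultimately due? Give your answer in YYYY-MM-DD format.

The stated deadline is 2034-07-02.
2034-07-02 is a Sunday, so it moves to the next business day, 2034-07-03 (Monday).
The 3 months extension carries 2034-07-03 to 2034-10-03.
2034-10-03 falls on a Tuesday, which is a business day, so no adjustment is needed.
The final due date is 2034-10-03.

2034-10-03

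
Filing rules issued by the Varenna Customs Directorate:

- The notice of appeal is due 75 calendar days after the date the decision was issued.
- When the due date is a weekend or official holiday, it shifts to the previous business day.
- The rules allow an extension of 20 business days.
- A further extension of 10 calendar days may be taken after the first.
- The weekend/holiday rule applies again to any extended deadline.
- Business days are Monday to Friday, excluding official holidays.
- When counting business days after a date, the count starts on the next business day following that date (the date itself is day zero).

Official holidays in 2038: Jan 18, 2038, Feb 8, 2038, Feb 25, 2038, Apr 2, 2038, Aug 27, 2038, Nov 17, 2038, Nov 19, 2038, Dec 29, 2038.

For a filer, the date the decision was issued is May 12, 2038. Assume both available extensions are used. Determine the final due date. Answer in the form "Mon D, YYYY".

Sep 2, 2038

From May 12, 2038, 75 calendar days later is Jul 26, 2038.
Jul 26, 2038 falls on a Monday, which is a business day, so no adjustment is needed.
The 20-business-day extension runs from Jul 26, 2038 to Aug 23, 2038.
Since Aug 23, 2038 is a Monday and not a holiday, the date is unchanged.
With the 10-day extension, Aug 23, 2038 becomes Sep 2, 2038.
Sep 2, 2038 (Thursday) is already a business day.
The final due date is Sep 2, 2038.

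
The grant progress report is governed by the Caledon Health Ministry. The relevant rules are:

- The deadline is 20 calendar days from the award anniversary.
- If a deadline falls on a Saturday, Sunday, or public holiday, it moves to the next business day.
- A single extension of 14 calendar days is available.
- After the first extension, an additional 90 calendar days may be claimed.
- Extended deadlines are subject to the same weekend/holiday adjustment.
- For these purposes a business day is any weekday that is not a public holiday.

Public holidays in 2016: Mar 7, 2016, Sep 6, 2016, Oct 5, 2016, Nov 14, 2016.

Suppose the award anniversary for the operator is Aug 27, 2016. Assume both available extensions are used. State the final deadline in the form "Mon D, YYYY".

Dec 29, 2016

20 calendar days after Aug 27, 2016 is Sep 16, 2016.
Sep 16, 2016 (Friday) is already a business day.
Applying the 14-calendar-day extension: Sep 16, 2016 + 14 days = Sep 30, 2016.
Sep 30, 2016 (Friday) is already a business day.
Applying the 90-calendar-day extension: Sep 30, 2016 + 90 days = Dec 29, 2016.
Since Dec 29, 2016 is a Thursday and not a holiday, the date is unchanged.
Deadline: Dec 29, 2016.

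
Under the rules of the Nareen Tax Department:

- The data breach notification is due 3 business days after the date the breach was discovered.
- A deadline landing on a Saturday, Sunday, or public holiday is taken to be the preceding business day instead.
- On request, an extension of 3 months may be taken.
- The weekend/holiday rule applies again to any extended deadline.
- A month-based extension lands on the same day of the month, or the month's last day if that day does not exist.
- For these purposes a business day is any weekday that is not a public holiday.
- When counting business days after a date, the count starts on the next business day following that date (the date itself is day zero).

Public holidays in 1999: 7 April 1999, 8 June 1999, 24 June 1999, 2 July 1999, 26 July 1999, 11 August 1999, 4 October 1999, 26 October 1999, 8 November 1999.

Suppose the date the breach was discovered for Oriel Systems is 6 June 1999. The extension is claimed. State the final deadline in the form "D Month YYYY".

10 September 1999

3 business days after 6 June 1999, excluding weekends and holidays, is 10 June 1999.
Since 10 June 1999 is a Thursday and not a holiday, the date is unchanged.
Add 3 months to 10 June 1999: 10 September 1999.
Since 10 September 1999 is a Friday and not a holiday, the date is unchanged.
So the filing is due 10 September 1999.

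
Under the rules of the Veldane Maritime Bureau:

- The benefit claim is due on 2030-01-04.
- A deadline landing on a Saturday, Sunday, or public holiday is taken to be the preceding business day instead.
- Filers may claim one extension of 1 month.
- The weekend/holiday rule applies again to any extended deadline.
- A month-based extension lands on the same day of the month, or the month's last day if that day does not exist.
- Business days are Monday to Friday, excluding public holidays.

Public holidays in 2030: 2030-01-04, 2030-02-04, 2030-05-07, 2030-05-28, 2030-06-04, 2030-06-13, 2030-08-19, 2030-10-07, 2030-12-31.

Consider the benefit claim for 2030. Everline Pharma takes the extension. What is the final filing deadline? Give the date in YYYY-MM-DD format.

2030-02-01

The stated deadline is 2030-01-04.
2030-01-04 is a listed holiday, so it moves to the preceding business day, 2030-01-03 (Thursday).
Applying the 1 month extension: 1 month after 2030-01-03 is 2030-02-03.
2030-02-03 is a Sunday; the preceding business day is 2030-02-01 (Friday).
The final due date is 2030-02-01.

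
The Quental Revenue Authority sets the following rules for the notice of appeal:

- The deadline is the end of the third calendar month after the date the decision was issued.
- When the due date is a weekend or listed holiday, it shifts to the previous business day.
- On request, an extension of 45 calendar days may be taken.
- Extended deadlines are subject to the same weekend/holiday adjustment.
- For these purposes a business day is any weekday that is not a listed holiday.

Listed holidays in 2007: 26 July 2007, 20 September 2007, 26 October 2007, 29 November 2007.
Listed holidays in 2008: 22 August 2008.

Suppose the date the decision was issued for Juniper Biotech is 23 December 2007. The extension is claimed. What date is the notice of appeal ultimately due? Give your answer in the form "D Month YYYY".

15 May 2008

3 months after 23 December 2007 is March 2008; that month ends on 31 March 2008.
Since 31 March 2008 is a Monday and not a holiday, the date is unchanged.
With the 45-day extension, 31 March 2008 becomes 15 May 2008.
Since 15 May 2008 is a Thursday and not a holiday, the date is unchanged.
So the filing is due 15 May 2008.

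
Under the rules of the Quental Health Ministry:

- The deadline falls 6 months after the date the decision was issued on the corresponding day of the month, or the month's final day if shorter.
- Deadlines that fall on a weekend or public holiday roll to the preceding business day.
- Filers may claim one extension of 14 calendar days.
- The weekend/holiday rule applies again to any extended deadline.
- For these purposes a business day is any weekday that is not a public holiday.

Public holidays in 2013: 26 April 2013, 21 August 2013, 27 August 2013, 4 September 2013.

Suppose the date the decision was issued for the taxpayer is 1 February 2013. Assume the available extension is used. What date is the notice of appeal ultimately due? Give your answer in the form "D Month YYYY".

15 August 2013

6 months from 1 February 2013 is 1 August 2013.
1 August 2013 is a Thursday and not a listed holiday, so it stands.
Applying the 14-calendar-day extension: 1 August 2013 + 14 days = 15 August 2013.
15 August 2013 is a Thursday and not a listed holiday, so it stands.
Final deadline: 15 August 2013.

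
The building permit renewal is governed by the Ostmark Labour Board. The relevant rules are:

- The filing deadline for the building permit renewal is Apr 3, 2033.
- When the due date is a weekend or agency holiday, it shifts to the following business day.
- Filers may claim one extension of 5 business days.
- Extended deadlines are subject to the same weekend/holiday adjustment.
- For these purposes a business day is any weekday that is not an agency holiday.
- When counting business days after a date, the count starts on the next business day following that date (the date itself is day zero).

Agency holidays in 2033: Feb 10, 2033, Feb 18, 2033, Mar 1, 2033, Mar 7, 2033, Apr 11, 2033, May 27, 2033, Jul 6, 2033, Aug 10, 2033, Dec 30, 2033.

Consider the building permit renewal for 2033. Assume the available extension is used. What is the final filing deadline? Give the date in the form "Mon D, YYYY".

Apr 12, 2033

The statutory due date is Apr 3, 2033.
Apr 3, 2033 is a Sunday, so it moves to the next business day, Apr 4, 2033 (Monday).
Counting 5 further business days from Apr 4, 2033 reaches Apr 12, 2033.
Apr 12, 2033 (Tuesday) is already a business day.
Deadline: Apr 12, 2033.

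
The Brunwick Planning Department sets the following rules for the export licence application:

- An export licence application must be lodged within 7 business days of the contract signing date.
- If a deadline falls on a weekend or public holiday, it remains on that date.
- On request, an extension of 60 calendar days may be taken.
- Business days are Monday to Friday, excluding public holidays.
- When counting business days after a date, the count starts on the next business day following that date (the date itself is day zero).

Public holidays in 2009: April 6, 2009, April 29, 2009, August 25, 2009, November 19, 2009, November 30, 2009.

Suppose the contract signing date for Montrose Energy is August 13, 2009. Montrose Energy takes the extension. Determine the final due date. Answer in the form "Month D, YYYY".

October 23, 2009

7 business days after August 13, 2009, excluding weekends and holidays, is August 24, 2009.
August 24, 2009 falls on a Monday. The rules make no weekend/holiday allowance, so it remains August 24, 2009.
With the 60-day extension, August 24, 2009 becomes October 23, 2009.
No adjustment is made for weekends or holidays, so October 23, 2009 stands.
So the filing is due October 23, 2009.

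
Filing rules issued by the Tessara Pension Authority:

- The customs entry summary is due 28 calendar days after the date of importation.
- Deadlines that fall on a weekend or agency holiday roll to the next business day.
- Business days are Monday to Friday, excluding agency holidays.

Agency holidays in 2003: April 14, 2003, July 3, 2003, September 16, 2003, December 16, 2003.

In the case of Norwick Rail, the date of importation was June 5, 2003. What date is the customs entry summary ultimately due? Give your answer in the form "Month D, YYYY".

July 4, 2003

28 calendar days after June 5, 2003 is July 3, 2003.
July 3, 2003 is a listed holiday; the next business day is July 4, 2003 (Friday).
The final due date is July 4, 2003.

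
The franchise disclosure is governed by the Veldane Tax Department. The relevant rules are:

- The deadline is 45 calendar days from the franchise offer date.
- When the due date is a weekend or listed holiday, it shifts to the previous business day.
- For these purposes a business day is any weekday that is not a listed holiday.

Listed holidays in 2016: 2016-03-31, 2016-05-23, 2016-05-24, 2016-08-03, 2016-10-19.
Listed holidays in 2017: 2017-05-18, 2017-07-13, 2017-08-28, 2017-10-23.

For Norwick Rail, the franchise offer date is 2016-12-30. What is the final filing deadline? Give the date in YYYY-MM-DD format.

2017-02-13

From 2016-12-30, 45 calendar days later is 2017-02-13.
Since 2017-02-13 is a Monday and not a holiday, the date is unchanged.
Final deadline: 2017-02-13.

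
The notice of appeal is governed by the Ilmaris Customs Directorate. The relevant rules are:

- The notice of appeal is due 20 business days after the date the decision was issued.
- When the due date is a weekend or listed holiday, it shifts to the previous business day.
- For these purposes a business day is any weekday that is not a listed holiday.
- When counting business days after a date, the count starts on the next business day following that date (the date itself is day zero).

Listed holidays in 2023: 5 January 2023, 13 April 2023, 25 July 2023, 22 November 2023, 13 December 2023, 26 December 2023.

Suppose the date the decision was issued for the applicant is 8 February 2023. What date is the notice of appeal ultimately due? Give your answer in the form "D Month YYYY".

Starting the day after 8 February 2023 and counting 20 business days lands on 8 March 2023.
8 March 2023 falls on a Wednesday, which is a business day, so no adjustment is needed.
Final deadline: 8 March 2023.

8 March 2023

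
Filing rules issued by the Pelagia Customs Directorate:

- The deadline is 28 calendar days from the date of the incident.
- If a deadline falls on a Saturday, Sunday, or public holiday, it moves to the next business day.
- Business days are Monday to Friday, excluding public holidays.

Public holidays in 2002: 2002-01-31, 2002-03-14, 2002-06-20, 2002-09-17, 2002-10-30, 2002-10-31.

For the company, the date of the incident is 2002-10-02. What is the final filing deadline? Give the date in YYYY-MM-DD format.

2002-11-01

Trigger date 2002-10-02 + 28 calendar days = 2002-10-30.
2002-10-30 is a listed holiday; the next business day is 2002-11-01 (Friday).
The final due date is 2002-11-01.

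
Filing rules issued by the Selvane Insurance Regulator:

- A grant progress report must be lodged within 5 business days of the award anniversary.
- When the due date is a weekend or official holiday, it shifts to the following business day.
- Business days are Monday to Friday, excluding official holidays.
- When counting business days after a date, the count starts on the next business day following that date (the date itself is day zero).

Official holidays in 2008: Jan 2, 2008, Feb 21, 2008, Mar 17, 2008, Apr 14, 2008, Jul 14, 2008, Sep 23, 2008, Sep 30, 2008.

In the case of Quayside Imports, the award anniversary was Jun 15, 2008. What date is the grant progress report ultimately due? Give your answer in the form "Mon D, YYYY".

5 business days after Jun 15, 2008, excluding weekends and holidays, is Jun 20, 2008.
Jun 20, 2008 (Friday) is already a business day.
Deadline: Jun 20, 2008.

Jun 20, 2008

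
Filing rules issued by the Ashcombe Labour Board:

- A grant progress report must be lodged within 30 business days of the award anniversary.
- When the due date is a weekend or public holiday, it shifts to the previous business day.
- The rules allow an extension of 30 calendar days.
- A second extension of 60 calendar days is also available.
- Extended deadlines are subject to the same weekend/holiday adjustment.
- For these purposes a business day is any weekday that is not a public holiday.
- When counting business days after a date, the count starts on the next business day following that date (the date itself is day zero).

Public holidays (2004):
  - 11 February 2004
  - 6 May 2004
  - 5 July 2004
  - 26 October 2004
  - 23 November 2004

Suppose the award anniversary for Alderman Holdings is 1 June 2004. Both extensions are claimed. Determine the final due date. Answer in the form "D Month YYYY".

12 October 2004

Counting 30 business days after 1 June 2004 (skipping weekends and listed holidays) reaches 14 July 2004.
Since 14 July 2004 is a Wednesday and not a holiday, the date is unchanged.
Applying the 30-calendar-day extension: 14 July 2004 + 30 days = 13 August 2004.
13 August 2004 is a Friday and not a listed holiday, so it stands.
The 60-calendar-day extension moves the deadline from 13 August 2004 to 12 October 2004.
12 October 2004 falls on a Tuesday, which is a business day, so no adjustment is needed.
The final due date is 12 October 2004.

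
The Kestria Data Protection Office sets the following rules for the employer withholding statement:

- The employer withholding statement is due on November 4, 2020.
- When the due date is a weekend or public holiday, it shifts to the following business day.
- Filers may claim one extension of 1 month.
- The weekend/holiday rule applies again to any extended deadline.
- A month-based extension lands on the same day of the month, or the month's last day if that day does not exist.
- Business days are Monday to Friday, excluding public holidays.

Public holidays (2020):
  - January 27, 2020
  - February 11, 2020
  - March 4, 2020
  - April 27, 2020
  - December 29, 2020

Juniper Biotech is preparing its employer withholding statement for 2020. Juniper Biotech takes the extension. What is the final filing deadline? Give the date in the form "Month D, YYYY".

Start from the fixed due date, November 4, 2020.
November 4, 2020 is a Wednesday and not a listed holiday, so it stands.
Applying the 1 month extension: 1 month after November 4, 2020 is December 4, 2020.
December 4, 2020 (Friday) is already a business day.
The final due date is December 4, 2020.

December 4, 2020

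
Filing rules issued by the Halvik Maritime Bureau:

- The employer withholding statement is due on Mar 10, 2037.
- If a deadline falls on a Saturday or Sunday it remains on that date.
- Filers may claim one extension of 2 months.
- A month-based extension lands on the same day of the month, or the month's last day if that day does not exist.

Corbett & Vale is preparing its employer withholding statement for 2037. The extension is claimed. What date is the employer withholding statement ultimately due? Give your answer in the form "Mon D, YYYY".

The statutory due date is Mar 10, 2037.
No adjustment is made for weekends or holidays, so Mar 10, 2037 stands.
Add 2 months to Mar 10, 2037: May 10, 2037.
May 10, 2037 falls on a Sunday. The rules make no weekend/holiday allowance, so it remains May 10, 2037.
The final due date is May 10, 2037.

May 10, 2037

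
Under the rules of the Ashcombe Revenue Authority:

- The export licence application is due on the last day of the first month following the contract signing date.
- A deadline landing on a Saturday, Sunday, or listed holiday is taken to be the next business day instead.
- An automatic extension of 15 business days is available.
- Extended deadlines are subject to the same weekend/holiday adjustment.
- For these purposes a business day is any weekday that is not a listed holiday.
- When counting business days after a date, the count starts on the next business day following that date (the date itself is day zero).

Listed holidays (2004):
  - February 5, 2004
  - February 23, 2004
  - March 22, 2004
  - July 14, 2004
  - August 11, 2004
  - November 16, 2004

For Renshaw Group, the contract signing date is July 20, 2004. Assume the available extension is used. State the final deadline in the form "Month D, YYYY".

September 21, 2004

1 month after July 20, 2004 falls in August 2004; the last day of that month is August 31, 2004.
August 31, 2004 is a Tuesday and not a listed holiday, so it stands.
The 15-business-day extension runs from August 31, 2004 to September 21, 2004.
September 21, 2004 falls on a Tuesday, which is a business day, so no adjustment is needed.
Deadline: September 21, 2004.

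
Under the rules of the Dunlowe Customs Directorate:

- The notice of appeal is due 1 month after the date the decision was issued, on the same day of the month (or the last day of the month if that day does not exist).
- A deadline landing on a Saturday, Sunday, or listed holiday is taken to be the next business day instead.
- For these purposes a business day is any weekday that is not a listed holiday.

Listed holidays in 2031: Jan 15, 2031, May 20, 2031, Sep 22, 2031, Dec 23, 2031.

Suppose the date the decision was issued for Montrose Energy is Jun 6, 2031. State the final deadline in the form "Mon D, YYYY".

Jul 7, 2031

Moving 1 month forward from Jun 6, 2031 on the corresponding day gives Jul 6, 2031.
Jul 6, 2031 is a Sunday; the next business day is Jul 7, 2031 (Monday).
Deadline: Jul 7, 2031.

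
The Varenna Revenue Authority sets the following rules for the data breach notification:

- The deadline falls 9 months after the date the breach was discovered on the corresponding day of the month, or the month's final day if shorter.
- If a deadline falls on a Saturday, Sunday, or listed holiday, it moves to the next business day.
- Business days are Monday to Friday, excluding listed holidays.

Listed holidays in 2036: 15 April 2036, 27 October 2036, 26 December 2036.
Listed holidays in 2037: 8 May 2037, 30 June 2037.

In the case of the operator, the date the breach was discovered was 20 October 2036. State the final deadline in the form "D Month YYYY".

9 months from 20 October 2036 is 20 July 2037.
20 July 2037 is a Monday and not a listed holiday, so it stands.
The final due date is 20 July 2037.

20 July 2037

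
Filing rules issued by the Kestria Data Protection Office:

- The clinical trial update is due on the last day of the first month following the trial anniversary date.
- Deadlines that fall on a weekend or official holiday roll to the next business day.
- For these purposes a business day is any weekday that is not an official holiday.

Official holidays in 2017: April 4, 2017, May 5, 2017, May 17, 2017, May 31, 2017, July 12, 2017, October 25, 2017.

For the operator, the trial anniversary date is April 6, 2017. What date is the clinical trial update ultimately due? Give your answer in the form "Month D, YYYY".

June 1, 2017

The first month after April 6, 2017 is May 2017, whose last day is May 31, 2017.
May 31, 2017 falls on a listed holiday. Rolling to the next business day gives June 1, 2017, a Thursday.
Deadline: June 1, 2017.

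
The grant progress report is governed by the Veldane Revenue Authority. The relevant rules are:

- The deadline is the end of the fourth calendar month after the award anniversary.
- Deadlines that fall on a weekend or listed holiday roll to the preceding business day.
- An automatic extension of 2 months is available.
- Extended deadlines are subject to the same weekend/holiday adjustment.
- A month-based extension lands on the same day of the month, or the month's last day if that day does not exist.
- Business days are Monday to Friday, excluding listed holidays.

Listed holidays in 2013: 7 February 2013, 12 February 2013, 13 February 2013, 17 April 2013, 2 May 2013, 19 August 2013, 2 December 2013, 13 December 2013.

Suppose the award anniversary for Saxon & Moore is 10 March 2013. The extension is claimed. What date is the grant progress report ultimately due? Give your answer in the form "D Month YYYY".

30 September 2013

The fourth month after 10 March 2013 is July 2013, whose last day is 31 July 2013.
31 July 2013 falls on a Wednesday, which is a business day, so no adjustment is needed.
The 2 months extension carries 31 July 2013 to 30 September 2013 (day 31 does not exist in September, so the month's last day is used).
30 September 2013 falls on a Monday, which is a business day, so no adjustment is needed.
Deadline: 30 September 2013.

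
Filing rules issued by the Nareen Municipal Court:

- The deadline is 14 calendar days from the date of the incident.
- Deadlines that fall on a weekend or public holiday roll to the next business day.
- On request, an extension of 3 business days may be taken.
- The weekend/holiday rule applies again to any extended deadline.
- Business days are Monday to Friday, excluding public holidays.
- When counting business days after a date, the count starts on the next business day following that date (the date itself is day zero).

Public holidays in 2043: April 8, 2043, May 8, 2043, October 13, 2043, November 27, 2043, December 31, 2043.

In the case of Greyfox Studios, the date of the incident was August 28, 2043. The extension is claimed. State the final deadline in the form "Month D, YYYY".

September 16, 2043

From August 28, 2043, 14 calendar days later is September 11, 2043.
September 11, 2043 falls on a Friday, which is a business day, so no adjustment is needed.
The 3-business-day extension runs from September 11, 2043 to September 16, 2043.
Since September 16, 2043 is a Wednesday and not a holiday, the date is unchanged.
Deadline: September 16, 2043.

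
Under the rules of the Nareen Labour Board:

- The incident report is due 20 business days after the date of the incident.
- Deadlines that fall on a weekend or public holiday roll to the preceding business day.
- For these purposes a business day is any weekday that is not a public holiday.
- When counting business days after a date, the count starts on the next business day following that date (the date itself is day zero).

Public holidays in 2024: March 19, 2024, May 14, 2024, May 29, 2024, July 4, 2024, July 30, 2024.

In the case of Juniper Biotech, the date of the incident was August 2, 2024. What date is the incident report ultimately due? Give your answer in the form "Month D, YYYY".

Starting the day after August 2, 2024 and counting 20 business days lands on August 30, 2024.
August 30, 2024 (Friday) is already a business day.
Final deadline: August 30, 2024.

August 30, 2024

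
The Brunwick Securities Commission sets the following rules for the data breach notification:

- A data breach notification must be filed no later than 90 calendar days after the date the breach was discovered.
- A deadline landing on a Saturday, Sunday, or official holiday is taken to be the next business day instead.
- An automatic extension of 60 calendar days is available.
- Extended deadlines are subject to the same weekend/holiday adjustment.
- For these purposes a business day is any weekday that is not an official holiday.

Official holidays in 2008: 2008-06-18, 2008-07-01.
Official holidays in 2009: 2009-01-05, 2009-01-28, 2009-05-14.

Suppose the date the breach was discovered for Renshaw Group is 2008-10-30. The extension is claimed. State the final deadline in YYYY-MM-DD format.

2009-03-30

From 2008-10-30, 90 calendar days later is 2009-01-28.
2009-01-28 is a listed holiday, so it moves to the next business day, 2009-01-29 (Thursday).
The 60-calendar-day extension moves the deadline from 2009-01-29 to 2009-03-30.
2009-03-30 (Monday) is already a business day.
Deadline: 2009-03-30.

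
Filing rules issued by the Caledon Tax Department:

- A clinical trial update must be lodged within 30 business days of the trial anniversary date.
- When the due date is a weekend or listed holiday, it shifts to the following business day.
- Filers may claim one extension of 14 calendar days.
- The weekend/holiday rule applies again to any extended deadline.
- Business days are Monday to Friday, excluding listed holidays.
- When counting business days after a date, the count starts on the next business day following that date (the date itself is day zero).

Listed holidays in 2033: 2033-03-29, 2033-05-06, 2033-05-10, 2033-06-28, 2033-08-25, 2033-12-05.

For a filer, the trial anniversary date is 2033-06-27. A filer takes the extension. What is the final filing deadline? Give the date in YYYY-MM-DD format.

2033-08-23

Starting the day after 2033-06-27 and counting 30 business days lands on 2033-08-09.
2033-08-09 (Tuesday) is already a business day.
With the 14-day extension, 2033-08-09 becomes 2033-08-23.
2033-08-23 (Tuesday) is already a business day.
So the filing is due 2033-08-23.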